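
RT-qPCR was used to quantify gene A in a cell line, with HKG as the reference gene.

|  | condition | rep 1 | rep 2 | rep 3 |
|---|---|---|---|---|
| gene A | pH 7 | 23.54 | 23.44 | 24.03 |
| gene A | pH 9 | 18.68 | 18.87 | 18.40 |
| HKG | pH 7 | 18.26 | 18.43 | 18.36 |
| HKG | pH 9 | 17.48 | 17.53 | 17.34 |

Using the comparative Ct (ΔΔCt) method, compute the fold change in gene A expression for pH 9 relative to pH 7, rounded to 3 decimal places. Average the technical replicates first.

17.388

Mean Ct: gene A pH 7 23.670; gene A pH 9 18.650; HKG pH 7 18.350; HKG pH 9 17.450
ΔCt(pH 7) = 23.670 − 18.350 = 5.320
ΔCt(pH 9) = 18.650 − 17.450 = 1.200
ΔΔCt = 1.200 − 5.320 = -4.120
Fold change = 2^(−(-4.120)) = 2^4.120 = 17.3878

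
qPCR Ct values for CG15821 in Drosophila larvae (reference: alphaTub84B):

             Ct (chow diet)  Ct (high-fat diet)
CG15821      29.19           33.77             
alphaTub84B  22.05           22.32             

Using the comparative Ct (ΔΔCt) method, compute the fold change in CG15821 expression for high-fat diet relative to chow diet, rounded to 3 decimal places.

ΔCt(chow diet) = 29.190 − 22.050 = 7.140
ΔCt(high-fat diet) = 33.770 − 22.320 = 11.450
ΔΔCt = 11.450 − 7.140 = 4.310
Fold change = 2^(−4.310) = 0.0504

0.050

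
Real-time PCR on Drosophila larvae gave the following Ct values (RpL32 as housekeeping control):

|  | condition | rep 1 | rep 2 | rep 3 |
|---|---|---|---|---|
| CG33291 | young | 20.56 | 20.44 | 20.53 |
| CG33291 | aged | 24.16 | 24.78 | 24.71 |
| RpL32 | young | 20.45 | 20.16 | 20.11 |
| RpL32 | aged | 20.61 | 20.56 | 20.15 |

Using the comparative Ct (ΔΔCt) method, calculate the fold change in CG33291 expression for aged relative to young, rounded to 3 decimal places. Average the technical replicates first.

Mean Ct: CG33291 young 20.510; CG33291 aged 24.550; RpL32 young 20.240; RpL32 aged 20.440
ΔCt(young) = 20.510 − 20.240 = 0.270
ΔCt(aged) = 24.550 − 20.440 = 4.110
ΔΔCt = 4.110 − 0.270 = 3.840
Fold change = 2^(−3.840) = 0.0698

0.070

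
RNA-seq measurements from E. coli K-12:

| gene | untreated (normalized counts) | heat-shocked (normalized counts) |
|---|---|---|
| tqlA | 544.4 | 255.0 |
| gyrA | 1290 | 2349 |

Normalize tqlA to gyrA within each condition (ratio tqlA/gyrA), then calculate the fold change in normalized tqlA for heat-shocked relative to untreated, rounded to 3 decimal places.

tqlA/gyrA (untreated) = 544.4 / 1290 = 0.42202
tqlA/gyrA (heat-shocked) = 255.0 / 2349 = 0.10856
Fold change = 0.10856 / 0.42202 = 0.2572

0.257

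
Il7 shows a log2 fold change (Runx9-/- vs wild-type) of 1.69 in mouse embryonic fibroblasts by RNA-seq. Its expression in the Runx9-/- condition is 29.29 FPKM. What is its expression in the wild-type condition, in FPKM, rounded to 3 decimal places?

9.078

Fold change = 2^(1.69) = 3.2266
wild-type expression = 29.29 / 3.2266 = 9.078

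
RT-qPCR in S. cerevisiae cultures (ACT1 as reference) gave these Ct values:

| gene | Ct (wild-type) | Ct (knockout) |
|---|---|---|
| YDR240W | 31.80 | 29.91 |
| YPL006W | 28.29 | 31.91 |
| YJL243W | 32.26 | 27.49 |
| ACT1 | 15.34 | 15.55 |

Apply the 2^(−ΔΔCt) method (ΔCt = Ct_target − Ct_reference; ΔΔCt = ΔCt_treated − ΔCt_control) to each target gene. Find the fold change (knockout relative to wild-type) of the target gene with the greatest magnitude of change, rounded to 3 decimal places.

YDR240W: ΔΔCt = (29.91−15.55) − (31.80−15.34) = 14.36 − 16.46 = -2.10; fold change = 2^2.10 = 4.287
YPL006W: ΔΔCt = (31.91−15.55) − (28.29−15.34) = 16.36 − 12.95 = 3.41; fold change = 2^-3.41 = 0.094
YJL243W: ΔΔCt = (27.49−15.55) − (32.26−15.34) = 11.94 − 16.92 = -4.98; fold change = 2^4.98 = 31.559
YJL243W has the largest |ΔΔCt| = 4.98.

31.559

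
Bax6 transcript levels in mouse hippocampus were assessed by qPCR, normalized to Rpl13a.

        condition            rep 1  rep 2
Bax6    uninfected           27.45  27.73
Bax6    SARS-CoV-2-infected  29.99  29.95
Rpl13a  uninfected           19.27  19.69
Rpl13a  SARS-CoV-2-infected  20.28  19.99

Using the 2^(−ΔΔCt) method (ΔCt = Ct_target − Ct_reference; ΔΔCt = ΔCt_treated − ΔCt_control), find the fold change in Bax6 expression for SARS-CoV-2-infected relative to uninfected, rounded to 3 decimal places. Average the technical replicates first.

0.302

Mean Ct: Bax6 uninfected 27.590; Bax6 SARS-CoV-2-infected 29.970; Rpl13a uninfected 19.480; Rpl13a SARS-CoV-2-infected 20.135
ΔCt(uninfected) = 27.590 − 19.480 = 8.110
ΔCt(SARS-CoV-2-infected) = 29.970 − 20.135 = 9.835
ΔΔCt = 9.835 − 8.110 = 1.725
Fold change = 2^(−1.725) = 0.3025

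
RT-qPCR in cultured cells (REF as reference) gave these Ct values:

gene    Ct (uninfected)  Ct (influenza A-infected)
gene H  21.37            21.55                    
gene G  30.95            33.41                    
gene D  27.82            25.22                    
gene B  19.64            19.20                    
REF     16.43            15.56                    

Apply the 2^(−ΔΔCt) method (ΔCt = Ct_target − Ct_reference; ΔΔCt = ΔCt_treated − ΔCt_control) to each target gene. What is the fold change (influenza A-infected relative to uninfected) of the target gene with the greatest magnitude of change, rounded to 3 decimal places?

0.099

gene H: ΔΔCt = (21.55−15.56) − (21.37−16.43) = 5.99 − 4.94 = 1.05; fold change = 2^-1.05 = 0.483
gene G: ΔΔCt = (33.41−15.56) − (30.95−16.43) = 17.85 − 14.52 = 3.33; fold change = 2^-3.33 = 0.099
gene D: ΔΔCt = (25.22−15.56) − (27.82−16.43) = 9.66 − 11.39 = -1.73; fold change = 2^1.73 = 3.317
gene B: ΔΔCt = (19.20−15.56) − (19.64−16.43) = 3.64 − 3.21 = 0.43; fold change = 2^-0.43 = 0.742
gene G has the largest |ΔΔCt| = 3.33.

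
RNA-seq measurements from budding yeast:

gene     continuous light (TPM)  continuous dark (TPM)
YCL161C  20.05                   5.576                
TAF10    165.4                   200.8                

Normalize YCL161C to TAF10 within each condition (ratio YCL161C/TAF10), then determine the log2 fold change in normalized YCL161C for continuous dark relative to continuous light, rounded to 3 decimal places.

-2.126

YCL161C/TAF10 (continuous light) = 20.05 / 165.4 = 0.12122
YCL161C/TAF10 (continuous dark) = 5.576 / 200.8 = 0.027769
Fold change = 0.027769 / 0.12122 = 0.2291
log2(0.2291) = -2.1261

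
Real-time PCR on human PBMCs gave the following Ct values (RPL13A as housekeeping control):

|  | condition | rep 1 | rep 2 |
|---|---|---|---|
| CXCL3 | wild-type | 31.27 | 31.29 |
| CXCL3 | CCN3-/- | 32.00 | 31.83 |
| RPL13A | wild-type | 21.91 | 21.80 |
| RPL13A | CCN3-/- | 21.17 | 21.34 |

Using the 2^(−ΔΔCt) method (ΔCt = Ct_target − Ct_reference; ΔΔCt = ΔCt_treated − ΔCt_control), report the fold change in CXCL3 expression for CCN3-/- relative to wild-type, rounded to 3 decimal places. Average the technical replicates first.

0.425

Mean Ct: CXCL3 wild-type 31.280; CXCL3 CCN3-/- 31.915; RPL13A wild-type 21.855; RPL13A CCN3-/- 21.255
ΔCt(wild-type) = 31.280 − 21.855 = 9.425
ΔCt(CCN3-/-) = 31.915 − 21.255 = 10.660
ΔΔCt = 10.660 − 9.425 = 1.235
Fold change = 2^(−1.235) = 0.4248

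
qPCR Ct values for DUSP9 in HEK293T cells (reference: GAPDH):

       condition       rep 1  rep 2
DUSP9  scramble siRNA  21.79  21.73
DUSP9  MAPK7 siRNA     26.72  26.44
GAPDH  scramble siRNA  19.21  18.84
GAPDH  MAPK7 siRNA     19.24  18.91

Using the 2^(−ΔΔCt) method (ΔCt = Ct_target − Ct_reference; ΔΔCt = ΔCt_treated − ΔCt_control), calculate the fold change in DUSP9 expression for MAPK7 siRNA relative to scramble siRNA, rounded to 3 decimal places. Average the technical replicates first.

Mean Ct: DUSP9 scramble siRNA 21.760; DUSP9 MAPK7 siRNA 26.580; GAPDH scramble siRNA 19.025; GAPDH MAPK7 siRNA 19.075
ΔCt(scramble siRNA) = 21.760 − 19.025 = 2.735
ΔCt(MAPK7 siRNA) = 26.580 − 19.075 = 7.505
ΔΔCt = 7.505 − 2.735 = 4.770
Fold change = 2^(−4.770) = 0.0367

0.037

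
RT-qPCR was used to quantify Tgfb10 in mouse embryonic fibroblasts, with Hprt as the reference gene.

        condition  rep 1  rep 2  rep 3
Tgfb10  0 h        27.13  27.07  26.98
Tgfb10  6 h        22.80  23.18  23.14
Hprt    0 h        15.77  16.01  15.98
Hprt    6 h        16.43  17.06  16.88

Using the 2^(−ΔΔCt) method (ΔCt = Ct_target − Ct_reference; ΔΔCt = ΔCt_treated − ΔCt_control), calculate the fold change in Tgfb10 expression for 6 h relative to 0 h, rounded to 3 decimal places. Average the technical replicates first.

29.651

Mean Ct: Tgfb10 0 h 27.060; Tgfb10 6 h 23.040; Hprt 0 h 15.920; Hprt 6 h 16.790
ΔCt(0 h) = 27.060 − 15.920 = 11.140
ΔCt(6 h) = 23.040 − 16.790 = 6.250
ΔΔCt = 6.250 − 11.140 = -4.890
Fold change = 2^(−(-4.890)) = 2^4.890 = 29.6508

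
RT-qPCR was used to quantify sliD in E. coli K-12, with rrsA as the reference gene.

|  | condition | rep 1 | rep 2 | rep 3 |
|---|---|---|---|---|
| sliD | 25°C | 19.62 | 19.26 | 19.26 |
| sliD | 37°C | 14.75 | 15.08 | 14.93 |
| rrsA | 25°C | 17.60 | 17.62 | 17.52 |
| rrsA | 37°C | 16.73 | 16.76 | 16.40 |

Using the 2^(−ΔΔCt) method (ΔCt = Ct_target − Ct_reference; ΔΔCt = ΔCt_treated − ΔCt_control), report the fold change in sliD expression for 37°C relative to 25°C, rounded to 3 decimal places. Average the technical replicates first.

Mean Ct: sliD 25°C 19.380; sliD 37°C 14.920; rrsA 25°C 17.580; rrsA 37°C 16.630
ΔCt(25°C) = 19.380 − 17.580 = 1.800
ΔCt(37°C) = 14.920 − 16.630 = -1.710
ΔΔCt = -1.710 − 1.800 = -3.510
Fold change = 2^(−(-3.510)) = 2^3.510 = 11.3924

11.392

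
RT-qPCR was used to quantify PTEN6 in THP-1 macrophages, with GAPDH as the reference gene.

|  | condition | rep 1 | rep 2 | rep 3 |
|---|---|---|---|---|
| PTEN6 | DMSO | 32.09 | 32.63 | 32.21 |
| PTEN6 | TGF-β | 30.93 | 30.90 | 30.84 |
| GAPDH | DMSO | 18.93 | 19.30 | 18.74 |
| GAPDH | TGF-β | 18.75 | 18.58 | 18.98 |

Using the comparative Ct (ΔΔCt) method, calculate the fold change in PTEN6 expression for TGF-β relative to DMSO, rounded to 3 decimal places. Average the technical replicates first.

2.297

Mean Ct: PTEN6 DMSO 32.310; PTEN6 TGF-β 30.890; GAPDH DMSO 18.990; GAPDH TGF-β 18.770
ΔCt(DMSO) = 32.310 − 18.990 = 13.320
ΔCt(TGF-β) = 30.890 − 18.770 = 12.120
ΔΔCt = 12.120 − 13.320 = -1.200
Fold change = 2^(−(-1.200)) = 2^1.200 = 2.2974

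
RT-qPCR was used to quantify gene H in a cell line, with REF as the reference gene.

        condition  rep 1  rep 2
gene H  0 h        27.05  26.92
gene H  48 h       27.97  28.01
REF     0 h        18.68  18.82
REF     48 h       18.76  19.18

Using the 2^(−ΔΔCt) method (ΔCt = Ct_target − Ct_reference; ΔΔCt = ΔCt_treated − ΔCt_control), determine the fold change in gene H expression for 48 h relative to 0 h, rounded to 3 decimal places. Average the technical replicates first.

0.580

Mean Ct: gene H 0 h 26.985; gene H 48 h 27.990; REF 0 h 18.750; REF 48 h 18.970
ΔCt(0 h) = 26.985 − 18.750 = 8.235
ΔCt(48 h) = 27.990 − 18.970 = 9.020
ΔΔCt = 9.020 − 8.235 = 0.785
Fold change = 2^(−0.785) = 0.5804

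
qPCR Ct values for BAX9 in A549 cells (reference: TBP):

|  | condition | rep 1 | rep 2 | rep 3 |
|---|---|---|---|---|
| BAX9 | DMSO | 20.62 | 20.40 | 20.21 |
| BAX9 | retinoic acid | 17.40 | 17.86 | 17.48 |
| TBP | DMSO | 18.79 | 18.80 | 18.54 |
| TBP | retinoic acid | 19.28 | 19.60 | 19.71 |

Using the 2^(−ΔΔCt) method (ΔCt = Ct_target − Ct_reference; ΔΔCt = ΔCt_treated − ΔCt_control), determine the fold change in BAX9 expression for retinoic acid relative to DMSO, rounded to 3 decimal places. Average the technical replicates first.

12.553

Mean Ct: BAX9 DMSO 20.410; BAX9 retinoic acid 17.580; TBP DMSO 18.710; TBP retinoic acid 19.530
ΔCt(DMSO) = 20.410 − 18.710 = 1.700
ΔCt(retinoic acid) = 17.580 − 19.530 = -1.950
ΔΔCt = -1.950 − 1.700 = -3.650
Fold change = 2^(−(-3.650)) = 2^3.650 = 12.5533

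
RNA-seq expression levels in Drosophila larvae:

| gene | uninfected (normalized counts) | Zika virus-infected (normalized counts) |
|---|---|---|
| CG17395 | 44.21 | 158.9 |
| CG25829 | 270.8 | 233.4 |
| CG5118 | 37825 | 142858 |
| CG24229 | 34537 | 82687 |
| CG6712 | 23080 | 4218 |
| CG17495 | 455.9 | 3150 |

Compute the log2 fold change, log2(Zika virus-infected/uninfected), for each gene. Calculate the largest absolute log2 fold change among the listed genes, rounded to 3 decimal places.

log2(158.9/44.21) = 1.846  (CG17395)
log2(233.4/270.8) = -0.214  (CG25829)
log2(142858/37825) = 1.917  (CG5118)
log2(82687/34537) = 1.260  (CG24229)
log2(4218/23080) = -2.452  (CG6712)
log2(3150/455.9) = 2.789  (CG17495)
The largest magnitude belongs to CG17495.

2.789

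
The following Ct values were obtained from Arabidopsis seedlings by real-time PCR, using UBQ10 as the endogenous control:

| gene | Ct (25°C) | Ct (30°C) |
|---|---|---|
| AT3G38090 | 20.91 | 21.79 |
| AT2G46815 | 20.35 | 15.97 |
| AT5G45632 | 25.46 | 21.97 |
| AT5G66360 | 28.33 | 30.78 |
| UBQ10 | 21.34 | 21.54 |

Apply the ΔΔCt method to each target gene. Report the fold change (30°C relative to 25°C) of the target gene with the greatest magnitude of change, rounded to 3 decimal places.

AT3G38090: ΔΔCt = (21.79−21.54) − (20.91−21.34) = 0.25 − (-0.43) = 0.68; fold change = 2^-0.68 = 0.624
AT2G46815: ΔΔCt = (15.97−21.54) − (20.35−21.34) = -5.57 − (-0.99) = -4.58; fold change = 2^4.58 = 23.918
AT5G45632: ΔΔCt = (21.97−21.54) − (25.46−21.34) = 0.43 − 4.12 = -3.69; fold change = 2^3.69 = 12.906
AT5G66360: ΔΔCt = (30.78−21.54) − (28.33−21.34) = 9.24 − 6.99 = 2.25; fold change = 2^-2.25 = 0.210
AT2G46815 has the largest |ΔΔCt| = 4.58.

23.918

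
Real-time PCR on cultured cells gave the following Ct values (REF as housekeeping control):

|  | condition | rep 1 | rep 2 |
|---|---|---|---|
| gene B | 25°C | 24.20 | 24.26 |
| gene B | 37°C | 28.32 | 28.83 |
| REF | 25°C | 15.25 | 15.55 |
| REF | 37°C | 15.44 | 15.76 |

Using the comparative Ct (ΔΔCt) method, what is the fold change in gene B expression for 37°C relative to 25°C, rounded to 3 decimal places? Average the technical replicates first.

Mean Ct: gene B 25°C 24.230; gene B 37°C 28.575; REF 25°C 15.400; REF 37°C 15.600
ΔCt(25°C) = 24.230 − 15.400 = 8.830
ΔCt(37°C) = 28.575 − 15.600 = 12.975
ΔΔCt = 12.975 − 8.830 = 4.145
Fold change = 2^(−4.145) = 0.0565

0.057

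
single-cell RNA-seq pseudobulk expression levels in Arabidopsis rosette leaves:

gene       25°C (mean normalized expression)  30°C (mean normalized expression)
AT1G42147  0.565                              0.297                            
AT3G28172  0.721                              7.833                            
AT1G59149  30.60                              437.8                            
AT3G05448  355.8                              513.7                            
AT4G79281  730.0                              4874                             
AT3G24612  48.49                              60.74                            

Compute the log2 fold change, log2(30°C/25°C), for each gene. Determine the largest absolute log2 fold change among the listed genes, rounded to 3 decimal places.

log2(0.297/0.565) = -0.928  (AT1G42147)
log2(7.833/0.721) = 3.441  (AT3G28172)
log2(437.8/30.60) = 3.839  (AT1G59149)
log2(513.7/355.8) = 0.530  (AT3G05448)
log2(4874/730.0) = 2.739  (AT4G79281)
log2(60.74/48.49) = 0.325  (AT3G24612)
The largest magnitude belongs to AT1G59149.

3.839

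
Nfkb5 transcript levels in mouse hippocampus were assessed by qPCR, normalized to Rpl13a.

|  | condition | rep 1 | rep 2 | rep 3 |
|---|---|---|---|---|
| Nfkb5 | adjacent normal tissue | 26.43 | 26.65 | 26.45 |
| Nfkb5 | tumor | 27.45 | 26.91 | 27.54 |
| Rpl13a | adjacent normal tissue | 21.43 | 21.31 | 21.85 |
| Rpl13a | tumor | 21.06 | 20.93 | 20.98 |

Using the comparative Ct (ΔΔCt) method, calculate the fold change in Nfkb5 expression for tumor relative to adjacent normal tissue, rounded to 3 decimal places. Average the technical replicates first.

0.398

Mean Ct: Nfkb5 adjacent normal tissue 26.510; Nfkb5 tumor 27.300; Rpl13a adjacent normal tissue 21.530; Rpl13a tumor 20.990
ΔCt(adjacent normal tissue) = 26.510 − 21.530 = 4.980
ΔCt(tumor) = 27.300 − 20.990 = 6.310
ΔΔCt = 6.310 − 4.980 = 1.330
Fold change = 2^(−1.330) = 0.3978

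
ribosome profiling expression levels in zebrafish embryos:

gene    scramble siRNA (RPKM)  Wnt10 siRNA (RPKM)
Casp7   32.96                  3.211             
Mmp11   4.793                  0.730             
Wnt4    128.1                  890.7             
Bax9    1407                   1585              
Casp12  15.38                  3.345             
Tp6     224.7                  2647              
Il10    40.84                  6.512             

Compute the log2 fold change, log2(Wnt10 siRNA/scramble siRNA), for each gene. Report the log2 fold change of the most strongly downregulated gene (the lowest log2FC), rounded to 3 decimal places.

-3.360

log2(3.211/32.96) = -3.360  (Casp7)
log2(0.730/4.793) = -2.715  (Mmp11)
log2(890.7/128.1) = 2.798  (Wnt4)
log2(1585/1407) = 0.172  (Bax9)
log2(3.345/15.38) = -2.201  (Casp12)
log2(2647/224.7) = 3.558  (Tp6)
log2(6.512/40.84) = -2.649  (Il10)
Casp7 is most strongly downregulated.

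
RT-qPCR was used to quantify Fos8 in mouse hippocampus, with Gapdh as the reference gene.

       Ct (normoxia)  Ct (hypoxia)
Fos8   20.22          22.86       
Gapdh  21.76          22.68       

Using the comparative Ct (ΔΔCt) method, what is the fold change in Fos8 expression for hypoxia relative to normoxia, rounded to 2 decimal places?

ΔCt(normoxia) = 20.220 − 21.760 = -1.540
ΔCt(hypoxia) = 22.860 − 22.680 = 0.180
ΔΔCt = 0.180 − (-1.540) = 1.720
Fold change = 2^(−1.720) = 0.304

0.30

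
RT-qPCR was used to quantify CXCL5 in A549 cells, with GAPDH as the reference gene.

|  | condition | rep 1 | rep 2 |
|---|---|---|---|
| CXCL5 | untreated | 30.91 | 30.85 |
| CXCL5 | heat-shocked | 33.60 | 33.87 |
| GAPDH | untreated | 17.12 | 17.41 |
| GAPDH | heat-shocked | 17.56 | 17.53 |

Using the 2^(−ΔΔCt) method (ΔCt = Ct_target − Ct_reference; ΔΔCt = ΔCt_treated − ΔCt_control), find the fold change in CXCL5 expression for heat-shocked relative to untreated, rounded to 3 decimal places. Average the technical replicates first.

0.168

Mean Ct: CXCL5 untreated 30.880; CXCL5 heat-shocked 33.735; GAPDH untreated 17.265; GAPDH heat-shocked 17.545
ΔCt(untreated) = 30.880 − 17.265 = 13.615
ΔCt(heat-shocked) = 33.735 − 17.545 = 16.190
ΔΔCt = 16.190 − 13.615 = 2.575
Fold change = 2^(−2.575) = 0.1678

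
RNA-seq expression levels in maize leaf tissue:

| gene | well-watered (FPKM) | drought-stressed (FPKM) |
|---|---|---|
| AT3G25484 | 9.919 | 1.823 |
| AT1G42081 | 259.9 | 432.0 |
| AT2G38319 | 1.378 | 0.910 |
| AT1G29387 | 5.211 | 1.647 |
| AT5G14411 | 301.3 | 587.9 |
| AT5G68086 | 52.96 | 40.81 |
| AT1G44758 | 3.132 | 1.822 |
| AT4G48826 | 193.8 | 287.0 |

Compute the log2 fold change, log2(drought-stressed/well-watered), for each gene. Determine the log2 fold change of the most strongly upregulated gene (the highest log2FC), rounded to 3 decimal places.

0.964

log2(1.823/9.919) = -2.444  (AT3G25484)
log2(432.0/259.9) = 0.733  (AT1G42081)
log2(0.910/1.378) = -0.599  (AT2G38319)
log2(1.647/5.211) = -1.662  (AT1G29387)
log2(587.9/301.3) = 0.964  (AT5G14411)
log2(40.81/52.96) = -0.376  (AT5G68086)
log2(1.822/3.132) = -0.782  (AT1G44758)
log2(287.0/193.8) = 0.566  (AT4G48826)
AT5G14411 is most strongly upregulated.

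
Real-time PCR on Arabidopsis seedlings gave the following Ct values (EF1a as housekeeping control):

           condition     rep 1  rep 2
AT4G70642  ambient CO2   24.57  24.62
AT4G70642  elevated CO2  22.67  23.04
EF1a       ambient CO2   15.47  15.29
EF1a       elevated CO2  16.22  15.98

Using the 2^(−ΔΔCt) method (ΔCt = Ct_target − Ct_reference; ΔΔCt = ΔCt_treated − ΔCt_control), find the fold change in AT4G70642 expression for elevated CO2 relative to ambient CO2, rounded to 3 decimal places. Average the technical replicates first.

5.502

Mean Ct: AT4G70642 ambient CO2 24.595; AT4G70642 elevated CO2 22.855; EF1a ambient CO2 15.380; EF1a elevated CO2 16.100
ΔCt(ambient CO2) = 24.595 − 15.380 = 9.215
ΔCt(elevated CO2) = 22.855 − 16.100 = 6.755
ΔΔCt = 6.755 − 9.215 = -2.460
Fold change = 2^(−(-2.460)) = 2^2.460 = 5.5022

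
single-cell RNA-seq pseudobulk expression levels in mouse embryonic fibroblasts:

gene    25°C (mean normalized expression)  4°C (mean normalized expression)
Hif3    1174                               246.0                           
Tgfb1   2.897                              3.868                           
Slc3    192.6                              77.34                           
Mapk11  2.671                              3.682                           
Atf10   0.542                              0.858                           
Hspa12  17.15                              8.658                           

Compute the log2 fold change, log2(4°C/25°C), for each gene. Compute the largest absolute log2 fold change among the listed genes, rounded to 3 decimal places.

log2(246.0/1174) = -2.255  (Hif3)
log2(3.868/2.897) = 0.417  (Tgfb1)
log2(77.34/192.6) = -1.316  (Slc3)
log2(3.682/2.671) = 0.463  (Mapk11)
log2(0.858/0.542) = 0.663  (Atf10)
log2(8.658/17.15) = -0.986  (Hspa12)
The largest magnitude belongs to Hif3.

2.255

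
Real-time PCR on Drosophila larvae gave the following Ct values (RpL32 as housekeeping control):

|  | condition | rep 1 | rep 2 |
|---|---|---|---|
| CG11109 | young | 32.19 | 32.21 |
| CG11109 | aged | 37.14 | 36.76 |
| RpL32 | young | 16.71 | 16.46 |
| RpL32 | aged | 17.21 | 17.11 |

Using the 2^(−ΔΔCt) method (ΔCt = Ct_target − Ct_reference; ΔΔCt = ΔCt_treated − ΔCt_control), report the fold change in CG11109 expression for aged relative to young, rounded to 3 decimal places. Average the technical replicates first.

0.055

Mean Ct: CG11109 young 32.200; CG11109 aged 36.950; RpL32 young 16.585; RpL32 aged 17.160
ΔCt(young) = 32.200 − 16.585 = 15.615
ΔCt(aged) = 36.950 − 17.160 = 19.790
ΔΔCt = 19.790 − 15.615 = 4.175
Fold change = 2^(−4.175) = 0.0554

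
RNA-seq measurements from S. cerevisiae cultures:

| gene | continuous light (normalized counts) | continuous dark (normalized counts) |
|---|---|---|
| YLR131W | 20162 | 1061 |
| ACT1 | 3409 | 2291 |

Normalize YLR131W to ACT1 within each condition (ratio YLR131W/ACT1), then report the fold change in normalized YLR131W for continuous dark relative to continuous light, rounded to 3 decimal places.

0.078

YLR131W/ACT1 (continuous light) = 20162 / 3409 = 5.9143
YLR131W/ACT1 (continuous dark) = 1061 / 2291 = 0.46312
Fold change = 0.46312 / 5.9143 = 0.0783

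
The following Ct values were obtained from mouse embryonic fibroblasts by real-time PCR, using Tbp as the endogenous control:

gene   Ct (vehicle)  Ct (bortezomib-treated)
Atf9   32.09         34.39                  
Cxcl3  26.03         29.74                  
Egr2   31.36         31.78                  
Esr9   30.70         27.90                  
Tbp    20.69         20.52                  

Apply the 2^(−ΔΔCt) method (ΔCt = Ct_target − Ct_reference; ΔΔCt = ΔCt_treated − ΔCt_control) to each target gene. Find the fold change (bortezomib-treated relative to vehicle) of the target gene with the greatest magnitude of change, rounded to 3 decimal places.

0.068

Atf9: ΔΔCt = (34.39−20.52) − (32.09−20.69) = 13.87 − 11.40 = 2.47; fold change = 2^-2.47 = 0.180
Cxcl3: ΔΔCt = (29.74−20.52) − (26.03−20.69) = 9.22 − 5.34 = 3.88; fold change = 2^-3.88 = 0.068
Egr2: ΔΔCt = (31.78−20.52) − (31.36−20.69) = 11.26 − 10.67 = 0.59; fold change = 2^-0.59 = 0.664
Esr9: ΔΔCt = (27.90−20.52) − (30.70−20.69) = 7.38 − 10.01 = -2.63; fold change = 2^2.63 = 6.190
Cxcl3 has the largest |ΔΔCt| = 3.88.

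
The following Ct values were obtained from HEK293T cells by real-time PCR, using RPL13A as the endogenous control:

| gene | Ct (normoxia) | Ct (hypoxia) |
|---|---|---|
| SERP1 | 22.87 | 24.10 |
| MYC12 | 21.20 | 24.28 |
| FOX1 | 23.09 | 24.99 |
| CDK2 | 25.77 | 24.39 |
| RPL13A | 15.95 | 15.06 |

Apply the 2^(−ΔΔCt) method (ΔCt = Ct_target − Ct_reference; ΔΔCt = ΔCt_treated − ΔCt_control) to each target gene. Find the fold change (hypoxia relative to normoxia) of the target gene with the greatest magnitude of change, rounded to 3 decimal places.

SERP1: ΔΔCt = (24.10−15.06) − (22.87−15.95) = 9.04 − 6.92 = 2.12; fold change = 2^-2.12 = 0.230
MYC12: ΔΔCt = (24.28−15.06) − (21.20−15.95) = 9.22 − 5.25 = 3.97; fold change = 2^-3.97 = 0.064
FOX1: ΔΔCt = (24.99−15.06) − (23.09−15.95) = 9.93 − 7.14 = 2.79; fold change = 2^-2.79 = 0.145
CDK2: ΔΔCt = (24.39−15.06) − (25.77−15.95) = 9.33 − 9.82 = -0.49; fold change = 2^0.49 = 1.404
MYC12 has the largest |ΔΔCt| = 3.97.

0.064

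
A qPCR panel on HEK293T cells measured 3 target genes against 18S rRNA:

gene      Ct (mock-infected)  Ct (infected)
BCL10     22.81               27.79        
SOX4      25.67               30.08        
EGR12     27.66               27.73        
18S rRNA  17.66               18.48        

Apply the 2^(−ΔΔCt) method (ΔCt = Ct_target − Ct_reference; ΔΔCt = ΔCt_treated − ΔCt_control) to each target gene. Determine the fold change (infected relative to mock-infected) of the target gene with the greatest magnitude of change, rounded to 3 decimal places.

BCL10: ΔΔCt = (27.79−18.48) − (22.81−17.66) = 9.31 − 5.15 = 4.16; fold change = 2^-4.16 = 0.056
SOX4: ΔΔCt = (30.08−18.48) − (25.67−17.66) = 11.60 − 8.01 = 3.59; fold change = 2^-3.59 = 0.083
EGR12: ΔΔCt = (27.73−18.48) − (27.66−17.66) = 9.25 − 10.00 = -0.75; fold change = 2^0.75 = 1.682
BCL10 has the largest |ΔΔCt| = 4.16.

0.056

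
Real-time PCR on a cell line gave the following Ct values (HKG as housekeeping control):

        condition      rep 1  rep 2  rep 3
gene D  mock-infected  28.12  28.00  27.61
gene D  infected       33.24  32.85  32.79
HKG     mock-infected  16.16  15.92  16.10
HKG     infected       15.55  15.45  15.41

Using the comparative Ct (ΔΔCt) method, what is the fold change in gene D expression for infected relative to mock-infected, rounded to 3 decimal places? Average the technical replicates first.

0.020

Mean Ct: gene D mock-infected 27.910; gene D infected 32.960; HKG mock-infected 16.060; HKG infected 15.470
ΔCt(mock-infected) = 27.910 − 16.060 = 11.850
ΔCt(infected) = 32.960 − 15.470 = 17.490
ΔΔCt = 17.490 − 11.850 = 5.640
Fold change = 2^(−5.640) = 0.0201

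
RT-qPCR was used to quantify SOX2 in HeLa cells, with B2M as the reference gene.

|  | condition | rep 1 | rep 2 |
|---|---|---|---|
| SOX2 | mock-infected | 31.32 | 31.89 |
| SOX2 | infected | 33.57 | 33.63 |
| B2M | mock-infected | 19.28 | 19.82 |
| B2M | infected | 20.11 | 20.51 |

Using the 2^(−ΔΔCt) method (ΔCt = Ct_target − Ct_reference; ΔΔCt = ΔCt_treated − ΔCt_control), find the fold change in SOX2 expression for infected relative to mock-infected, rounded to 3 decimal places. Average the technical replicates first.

Mean Ct: SOX2 mock-infected 31.605; SOX2 infected 33.600; B2M mock-infected 19.550; B2M infected 20.310
ΔCt(mock-infected) = 31.605 − 19.550 = 12.055
ΔCt(infected) = 33.600 − 20.310 = 13.290
ΔΔCt = 13.290 − 12.055 = 1.235
Fold change = 2^(−1.235) = 0.4248

0.425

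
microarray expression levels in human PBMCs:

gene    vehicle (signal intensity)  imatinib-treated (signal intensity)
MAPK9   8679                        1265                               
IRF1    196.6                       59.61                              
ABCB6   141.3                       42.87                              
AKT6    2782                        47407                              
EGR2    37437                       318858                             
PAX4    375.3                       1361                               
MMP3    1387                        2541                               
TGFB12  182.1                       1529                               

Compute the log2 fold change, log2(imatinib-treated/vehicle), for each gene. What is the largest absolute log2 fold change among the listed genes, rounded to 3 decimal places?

log2(1265/8679) = -2.778  (MAPK9)
log2(59.61/196.6) = -1.722  (IRF1)
log2(42.87/141.3) = -1.721  (ABCB6)
log2(47407/2782) = 4.091  (AKT6)
log2(318858/37437) = 3.090  (EGR2)
log2(1361/375.3) = 1.859  (PAX4)
log2(2541/1387) = 0.873  (MMP3)
log2(1529/182.1) = 3.070  (TGFB12)
The largest magnitude belongs to AKT6.

4.091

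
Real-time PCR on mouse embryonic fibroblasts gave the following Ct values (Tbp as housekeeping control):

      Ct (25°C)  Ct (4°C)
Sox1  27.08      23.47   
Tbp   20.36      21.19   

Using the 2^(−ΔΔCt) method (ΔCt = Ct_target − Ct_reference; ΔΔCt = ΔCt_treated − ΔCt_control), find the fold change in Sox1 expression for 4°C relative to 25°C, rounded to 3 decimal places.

21.706

ΔCt(25°C) = 27.080 − 20.360 = 6.720
ΔCt(4°C) = 23.470 − 21.190 = 2.280
ΔΔCt = 2.280 − 6.720 = -4.440
Fold change = 2^(−(-4.440)) = 2^4.440 = 21.7057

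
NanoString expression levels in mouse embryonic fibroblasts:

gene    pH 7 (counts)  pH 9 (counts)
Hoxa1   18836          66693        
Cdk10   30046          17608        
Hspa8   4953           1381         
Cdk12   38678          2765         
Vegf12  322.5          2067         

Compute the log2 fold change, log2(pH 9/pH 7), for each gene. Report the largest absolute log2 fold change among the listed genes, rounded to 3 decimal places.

3.806

log2(66693/18836) = 1.824  (Hoxa1)
log2(17608/30046) = -0.771  (Cdk10)
log2(1381/4953) = -1.843  (Hspa8)
log2(2765/38678) = -3.806  (Cdk12)
log2(2067/322.5) = 2.680  (Vegf12)
The largest magnitude belongs to Cdk12.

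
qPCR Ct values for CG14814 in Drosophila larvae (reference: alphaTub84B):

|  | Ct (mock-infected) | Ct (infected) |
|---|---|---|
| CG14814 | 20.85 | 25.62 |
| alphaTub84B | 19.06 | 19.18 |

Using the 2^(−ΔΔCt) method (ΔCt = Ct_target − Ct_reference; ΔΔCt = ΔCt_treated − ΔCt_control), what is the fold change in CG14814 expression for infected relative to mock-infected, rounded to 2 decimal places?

ΔCt(mock-infected) = 20.850 − 19.060 = 1.790
ΔCt(infected) = 25.620 − 19.180 = 6.440
ΔΔCt = 6.440 − 1.790 = 4.650
Fold change = 2^(−4.650) = 0.040

0.04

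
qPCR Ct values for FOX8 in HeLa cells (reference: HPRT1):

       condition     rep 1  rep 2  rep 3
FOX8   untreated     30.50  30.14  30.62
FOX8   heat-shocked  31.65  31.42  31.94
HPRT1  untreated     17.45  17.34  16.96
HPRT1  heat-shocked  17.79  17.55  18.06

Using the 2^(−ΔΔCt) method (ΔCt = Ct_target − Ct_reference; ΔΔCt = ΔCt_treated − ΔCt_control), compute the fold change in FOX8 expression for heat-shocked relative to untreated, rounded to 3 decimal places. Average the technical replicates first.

0.616

Mean Ct: FOX8 untreated 30.420; FOX8 heat-shocked 31.670; HPRT1 untreated 17.250; HPRT1 heat-shocked 17.800
ΔCt(untreated) = 30.420 − 17.250 = 13.170
ΔCt(heat-shocked) = 31.670 − 17.800 = 13.870
ΔΔCt = 13.870 − 13.170 = 0.700
Fold change = 2^(−0.700) = 0.6156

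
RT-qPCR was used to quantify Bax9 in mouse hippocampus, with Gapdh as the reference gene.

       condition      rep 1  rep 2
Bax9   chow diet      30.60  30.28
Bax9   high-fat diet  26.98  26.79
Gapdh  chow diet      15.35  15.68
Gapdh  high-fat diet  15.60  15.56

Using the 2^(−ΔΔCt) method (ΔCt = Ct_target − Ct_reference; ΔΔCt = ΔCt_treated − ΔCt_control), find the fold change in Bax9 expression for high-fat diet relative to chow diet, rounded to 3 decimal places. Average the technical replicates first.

Mean Ct: Bax9 chow diet 30.440; Bax9 high-fat diet 26.885; Gapdh chow diet 15.515; Gapdh high-fat diet 15.580
ΔCt(chow diet) = 30.440 − 15.515 = 14.925
ΔCt(high-fat diet) = 26.885 − 15.580 = 11.305
ΔΔCt = 11.305 − 14.925 = -3.620
Fold change = 2^(−(-3.620)) = 2^3.620 = 12.2950

12.295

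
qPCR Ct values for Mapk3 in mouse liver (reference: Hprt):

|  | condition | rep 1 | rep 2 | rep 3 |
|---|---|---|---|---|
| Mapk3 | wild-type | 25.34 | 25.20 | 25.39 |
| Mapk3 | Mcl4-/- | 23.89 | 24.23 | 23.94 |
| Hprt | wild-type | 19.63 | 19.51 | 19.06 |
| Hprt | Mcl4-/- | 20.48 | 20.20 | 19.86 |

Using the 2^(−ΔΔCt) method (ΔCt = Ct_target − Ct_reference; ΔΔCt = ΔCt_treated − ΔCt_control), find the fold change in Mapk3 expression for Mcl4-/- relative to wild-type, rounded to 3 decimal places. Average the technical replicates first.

4.199

Mean Ct: Mapk3 wild-type 25.310; Mapk3 Mcl4-/- 24.020; Hprt wild-type 19.400; Hprt Mcl4-/- 20.180
ΔCt(wild-type) = 25.310 − 19.400 = 5.910
ΔCt(Mcl4-/-) = 24.020 − 20.180 = 3.840
ΔΔCt = 3.840 − 5.910 = -2.070
Fold change = 2^(−(-2.070)) = 2^2.070 = 4.1989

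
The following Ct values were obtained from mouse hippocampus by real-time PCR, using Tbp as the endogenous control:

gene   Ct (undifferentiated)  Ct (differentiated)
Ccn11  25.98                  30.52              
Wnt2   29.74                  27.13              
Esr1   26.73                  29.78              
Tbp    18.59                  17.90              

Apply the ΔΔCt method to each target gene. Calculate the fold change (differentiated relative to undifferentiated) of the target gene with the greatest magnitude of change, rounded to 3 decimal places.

Ccn11: ΔΔCt = (30.52−17.90) − (25.98−18.59) = 12.62 − 7.39 = 5.23; fold change = 2^-5.23 = 0.027
Wnt2: ΔΔCt = (27.13−17.90) − (29.74−18.59) = 9.23 − 11.15 = -1.92; fold change = 2^1.92 = 3.784
Esr1: ΔΔCt = (29.78−17.90) − (26.73−18.59) = 11.88 − 8.14 = 3.74; fold change = 2^-3.74 = 0.075
Ccn11 has the largest |ΔΔCt| = 5.23.

0.027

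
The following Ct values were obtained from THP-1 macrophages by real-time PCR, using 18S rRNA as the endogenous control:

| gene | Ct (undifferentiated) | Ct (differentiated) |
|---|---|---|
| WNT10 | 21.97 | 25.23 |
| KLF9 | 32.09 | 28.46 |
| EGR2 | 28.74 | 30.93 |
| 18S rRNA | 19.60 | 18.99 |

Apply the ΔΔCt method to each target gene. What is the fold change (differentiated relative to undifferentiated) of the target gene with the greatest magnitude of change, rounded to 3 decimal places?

WNT10: ΔΔCt = (25.23−18.99) − (21.97−19.60) = 6.24 − 2.37 = 3.87; fold change = 2^-3.87 = 0.068
KLF9: ΔΔCt = (28.46−18.99) − (32.09−19.60) = 9.47 − 12.49 = -3.02; fold change = 2^3.02 = 8.112
EGR2: ΔΔCt = (30.93−18.99) − (28.74−19.60) = 11.94 − 9.14 = 2.80; fold change = 2^-2.80 = 0.144
WNT10 has the largest |ΔΔCt| = 3.87.

0.068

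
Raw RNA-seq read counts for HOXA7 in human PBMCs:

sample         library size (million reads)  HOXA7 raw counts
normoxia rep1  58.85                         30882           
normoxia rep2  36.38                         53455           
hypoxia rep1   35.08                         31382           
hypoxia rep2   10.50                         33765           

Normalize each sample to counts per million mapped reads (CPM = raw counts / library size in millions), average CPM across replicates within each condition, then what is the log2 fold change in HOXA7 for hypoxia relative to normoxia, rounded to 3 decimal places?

1.043

CPM(normoxia rep1) = 30882 / 58.85 = 524.7579
CPM(normoxia rep2) = 53455 / 36.38 = 1469.3513
CPM(hypoxia rep1) = 31382 / 35.08 = 894.5838
CPM(hypoxia rep2) = 33765 / 10.50 = 3215.7143
mean CPM(normoxia) = 997.0546; mean CPM(hypoxia) = 2055.1490
Fold change = 2055.1490 / 997.0546 = 2.06122
log2(2.06122) = 1.0435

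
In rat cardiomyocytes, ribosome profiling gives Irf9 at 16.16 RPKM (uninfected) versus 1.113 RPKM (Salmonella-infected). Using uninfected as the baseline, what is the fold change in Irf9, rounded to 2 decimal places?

Fold change = 1.113 / 16.16 = 0.069
Irf9 is downregulated.

0.07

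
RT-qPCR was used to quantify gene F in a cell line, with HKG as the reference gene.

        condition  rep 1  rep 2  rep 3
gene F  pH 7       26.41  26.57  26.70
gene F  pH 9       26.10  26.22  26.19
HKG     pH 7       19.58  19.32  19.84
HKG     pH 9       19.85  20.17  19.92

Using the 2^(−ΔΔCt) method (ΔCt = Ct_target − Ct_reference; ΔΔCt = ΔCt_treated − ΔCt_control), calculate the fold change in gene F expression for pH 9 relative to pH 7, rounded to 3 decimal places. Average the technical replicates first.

Mean Ct: gene F pH 7 26.560; gene F pH 9 26.170; HKG pH 7 19.580; HKG pH 9 19.980
ΔCt(pH 7) = 26.560 − 19.580 = 6.980
ΔCt(pH 9) = 26.170 − 19.980 = 6.190
ΔΔCt = 6.190 − 6.980 = -0.790
Fold change = 2^(−(-0.790)) = 2^0.790 = 1.7291

1.729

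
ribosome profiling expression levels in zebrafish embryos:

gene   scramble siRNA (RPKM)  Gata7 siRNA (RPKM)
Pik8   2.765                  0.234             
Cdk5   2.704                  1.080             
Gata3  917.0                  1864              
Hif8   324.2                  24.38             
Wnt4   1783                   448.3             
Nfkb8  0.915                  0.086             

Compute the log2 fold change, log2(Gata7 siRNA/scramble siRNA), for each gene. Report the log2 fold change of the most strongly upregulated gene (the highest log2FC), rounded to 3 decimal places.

log2(0.234/2.765) = -3.563  (Pik8)
log2(1.080/2.704) = -1.324  (Cdk5)
log2(1864/917.0) = 1.023  (Gata3)
log2(24.38/324.2) = -3.733  (Hif8)
log2(448.3/1783) = -1.992  (Wnt4)
log2(0.086/0.915) = -3.411  (Nfkb8)
Gata3 is most strongly upregulated.

1.023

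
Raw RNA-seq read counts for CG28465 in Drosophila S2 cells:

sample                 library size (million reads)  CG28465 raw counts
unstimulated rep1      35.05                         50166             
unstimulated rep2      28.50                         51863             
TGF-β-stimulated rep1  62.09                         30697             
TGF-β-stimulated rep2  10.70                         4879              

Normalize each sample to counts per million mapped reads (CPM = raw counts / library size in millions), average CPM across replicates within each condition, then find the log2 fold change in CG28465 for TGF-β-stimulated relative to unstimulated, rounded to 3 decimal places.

CPM(unstimulated rep1) = 50166 / 35.05 = 1431.2696
CPM(unstimulated rep2) = 51863 / 28.50 = 1819.7544
CPM(TGF-β-stimulated rep1) = 30697 / 62.09 = 494.3952
CPM(TGF-β-stimulated rep2) = 4879 / 10.70 = 455.9813
mean CPM(unstimulated) = 1625.5120; mean CPM(TGF-β-stimulated) = 475.1883
Fold change = 475.1883 / 1625.5120 = 0.29233
log2(0.29233) = -1.7743

-1.774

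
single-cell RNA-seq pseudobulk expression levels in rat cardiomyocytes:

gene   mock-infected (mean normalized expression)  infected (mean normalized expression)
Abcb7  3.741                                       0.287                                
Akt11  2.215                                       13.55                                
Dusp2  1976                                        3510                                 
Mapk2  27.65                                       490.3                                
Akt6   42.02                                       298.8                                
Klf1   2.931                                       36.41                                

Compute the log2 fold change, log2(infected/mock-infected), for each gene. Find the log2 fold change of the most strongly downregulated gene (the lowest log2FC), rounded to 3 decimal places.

-3.704

log2(0.287/3.741) = -3.704  (Abcb7)
log2(13.55/2.215) = 2.613  (Akt11)
log2(3510/1976) = 0.829  (Dusp2)
log2(490.3/27.65) = 4.148  (Mapk2)
log2(298.8/42.02) = 2.830  (Akt6)
log2(36.41/2.931) = 3.635  (Klf1)
Abcb7 is most strongly downregulated.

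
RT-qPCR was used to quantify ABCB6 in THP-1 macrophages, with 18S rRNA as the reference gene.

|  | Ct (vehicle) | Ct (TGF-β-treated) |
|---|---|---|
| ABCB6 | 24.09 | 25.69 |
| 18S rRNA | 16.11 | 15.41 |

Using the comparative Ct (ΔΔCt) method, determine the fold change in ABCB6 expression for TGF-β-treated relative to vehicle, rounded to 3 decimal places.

0.203

ΔCt(vehicle) = 24.090 − 16.110 = 7.980
ΔCt(TGF-β-treated) = 25.690 − 15.410 = 10.280
ΔΔCt = 10.280 − 7.980 = 2.300
Fold change = 2^(−2.300) = 0.2031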